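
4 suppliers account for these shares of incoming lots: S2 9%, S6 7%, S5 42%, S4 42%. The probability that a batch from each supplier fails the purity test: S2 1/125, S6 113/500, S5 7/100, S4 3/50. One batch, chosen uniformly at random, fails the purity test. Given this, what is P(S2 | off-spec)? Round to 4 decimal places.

Prior × likelihood for each hypothesis:
  S2: 0.09 × 0.008 = 0.00072
  S6: 0.07 × 0.226 = 0.01582
  S5: 0.42 × 0.07 = 0.0294
  S4: 0.42 × 0.06 = 0.0252
Total = 0.07114.
P(S2 | evidence) = 0.00072 / 0.07114 ≈ 0.0101.

0.0101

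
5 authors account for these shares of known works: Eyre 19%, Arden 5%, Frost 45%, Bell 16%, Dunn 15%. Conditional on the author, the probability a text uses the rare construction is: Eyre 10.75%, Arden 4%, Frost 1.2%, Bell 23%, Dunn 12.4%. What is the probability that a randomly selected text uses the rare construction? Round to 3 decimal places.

Unnormalized posteriors (prior × likelihood):
  Eyre: 0.19 × 0.1075 = 0.020425
  Arden: 0.05 × 0.04 = 0.002
  Frost: 0.45 × 0.012 = 0.0054
  Bell: 0.16 × 0.23 = 0.0368
  Dunn: 0.15 × 0.124 = 0.0186
P(rare-form) = 0.020425 + 0.002 + 0.0054 + 0.0368 + 0.0186 = 0.083225 → 0.083.

0.083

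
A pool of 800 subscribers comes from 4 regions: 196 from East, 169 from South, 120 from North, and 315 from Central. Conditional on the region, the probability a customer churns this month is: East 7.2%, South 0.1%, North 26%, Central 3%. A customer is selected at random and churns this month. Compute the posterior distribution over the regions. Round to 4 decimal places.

East 0.2569, South 0.0031, North 0.5680, Central 0.1720

Prior × likelihood for each hypothesis:
  East: 0.245 × 0.072 = 0.01764
  South: 0.21125 × 0.001 = 0.00021125
  North: 0.15 × 0.26 = 0.039
  Central: 0.39375 × 0.03 = 0.0118125
Sum = 0.06866375.
P(East | churn) = 0.01764/0.06866375 ≈ 0.2569
P(South | churn) = 0.00021125/0.06866375 ≈ 0.0031
P(North | churn) = 0.039/0.06866375 ≈ 0.5680
P(Central | churn) = 0.0118125/0.06866375 ≈ 0.1720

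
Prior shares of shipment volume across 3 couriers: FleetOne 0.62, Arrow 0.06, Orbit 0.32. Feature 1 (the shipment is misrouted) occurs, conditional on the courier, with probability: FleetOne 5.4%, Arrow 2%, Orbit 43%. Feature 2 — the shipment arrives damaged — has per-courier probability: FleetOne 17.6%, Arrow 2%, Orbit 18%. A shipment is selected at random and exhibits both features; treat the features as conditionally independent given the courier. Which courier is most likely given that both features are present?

Orbit

By Bayes' rule, posterior ∝ prior × likelihood:
  FleetOne: 0.62 × 0.054 × 0.176 = 0.00589248
  Arrow: 0.06 × 0.02 × 0.02 = 0.000024
  Orbit: 0.32 × 0.43 × 0.18 = 0.024768
Total = 0.03068448.
Largest term belongs to Orbit, so Orbit is most probable.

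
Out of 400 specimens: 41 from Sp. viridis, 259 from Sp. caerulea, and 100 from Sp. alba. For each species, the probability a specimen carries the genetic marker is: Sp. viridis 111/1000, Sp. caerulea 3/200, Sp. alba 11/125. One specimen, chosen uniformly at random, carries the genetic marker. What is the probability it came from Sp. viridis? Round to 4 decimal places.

By Bayes' rule, posterior ∝ prior × likelihood:
  Sp. viridis: 0.1025 × 0.111 = 0.0113775
  Sp. caerulea: 0.6475 × 0.015 = 0.0097125
  Sp. alba: 0.25 × 0.088 = 0.022
Total = 0.04309.
P(Sp. viridis | evidence) = 0.0113775 / 0.04309 ≈ 0.2640.

0.2640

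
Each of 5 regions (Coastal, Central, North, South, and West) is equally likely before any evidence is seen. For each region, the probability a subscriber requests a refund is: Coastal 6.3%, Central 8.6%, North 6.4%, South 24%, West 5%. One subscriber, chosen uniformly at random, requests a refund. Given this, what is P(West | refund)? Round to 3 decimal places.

0.099

With a uniform prior (1/5 each), posterior ∝ likelihood:
  Coastal: 0.063
  Central: 0.086
  North: 0.064
  South: 0.24
  West: 0.05
Normalizing constant = 0.503.
P(West | evidence) = 0.05 / 0.503 ≈ 0.099.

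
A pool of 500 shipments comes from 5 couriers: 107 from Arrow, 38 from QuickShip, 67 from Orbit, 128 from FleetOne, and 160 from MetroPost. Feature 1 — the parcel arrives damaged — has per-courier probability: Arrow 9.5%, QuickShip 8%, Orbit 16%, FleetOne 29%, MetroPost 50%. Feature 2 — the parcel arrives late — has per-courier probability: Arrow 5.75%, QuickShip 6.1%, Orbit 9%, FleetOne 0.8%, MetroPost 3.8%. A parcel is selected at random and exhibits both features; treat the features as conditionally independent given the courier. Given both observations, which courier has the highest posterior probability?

MetroPost

Compute prior × likelihood for every hypothesis:
  Arrow: 0.214 × 0.095 × 0.0575 = 0.001168975
  QuickShip: 0.076 × 0.08 × 0.061 = 0.00037088
  Orbit: 0.134 × 0.16 × 0.09 = 0.0019296
  FleetOne: 0.256 × 0.29 × 0.008 = 0.00059392
  MetroPost: 0.32 × 0.5 × 0.038 = 0.00608
Total = 0.010143375.
Largest term belongs to MetroPost, so MetroPost is most probable.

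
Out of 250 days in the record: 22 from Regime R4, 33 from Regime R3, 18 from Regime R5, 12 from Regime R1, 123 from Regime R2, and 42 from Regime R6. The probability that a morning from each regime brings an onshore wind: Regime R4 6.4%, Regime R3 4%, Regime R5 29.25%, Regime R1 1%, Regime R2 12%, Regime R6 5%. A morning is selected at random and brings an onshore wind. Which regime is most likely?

Regime R2

Unnormalized posteriors (prior × likelihood):
  Regime R4: 0.088 × 0.064 = 0.005632
  Regime R3: 0.132 × 0.04 = 0.00528
  Regime R5: 0.072 × 0.2925 = 0.02106
  Regime R1: 0.048 × 0.01 = 0.00048
  Regime R2: 0.492 × 0.12 = 0.05904
  Regime R6: 0.168 × 0.05 = 0.0084
Normalizing constant = 0.099892.
Largest term belongs to Regime R2, so Regime R2 is most probable.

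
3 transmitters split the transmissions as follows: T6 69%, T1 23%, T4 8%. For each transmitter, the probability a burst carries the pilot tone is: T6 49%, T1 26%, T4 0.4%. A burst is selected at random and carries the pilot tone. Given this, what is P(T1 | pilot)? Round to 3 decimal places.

Compute prior × likelihood for every hypothesis:
  T6: 0.69 × 0.49 = 0.3381
  T1: 0.23 × 0.26 = 0.0598
  T4: 0.08 × 0.004 = 0.00032
Normalizing constant = 0.39822.
P(T1 | evidence) = 0.0598 / 0.39822 ≈ 0.150.

0.150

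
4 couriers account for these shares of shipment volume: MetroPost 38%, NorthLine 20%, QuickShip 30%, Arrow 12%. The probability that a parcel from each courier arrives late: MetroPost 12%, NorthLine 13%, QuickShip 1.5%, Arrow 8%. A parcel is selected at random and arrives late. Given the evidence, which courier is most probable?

Prior × likelihood for each hypothesis:
  MetroPost: 0.38 × 0.12 = 0.0456
  NorthLine: 0.2 × 0.13 = 0.026
  QuickShip: 0.3 × 0.015 = 0.0045
  Arrow: 0.12 × 0.08 = 0.0096
Sum = 0.0857.
Largest term belongs to MetroPost, so MetroPost is most probable.

MetroPost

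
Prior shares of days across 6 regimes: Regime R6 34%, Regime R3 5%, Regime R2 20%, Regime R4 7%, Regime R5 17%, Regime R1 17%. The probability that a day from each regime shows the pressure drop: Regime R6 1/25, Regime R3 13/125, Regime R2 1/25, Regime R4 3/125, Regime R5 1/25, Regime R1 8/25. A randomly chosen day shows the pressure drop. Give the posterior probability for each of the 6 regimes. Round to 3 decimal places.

By Bayes' rule, posterior ∝ prior × likelihood:
  Regime R6: 0.34 × 0.04 = 0.0136
  Regime R3: 0.05 × 0.104 = 0.0052
  Regime R2: 0.2 × 0.04 = 0.008
  Regime R4: 0.07 × 0.024 = 0.00168
  Regime R5: 0.17 × 0.04 = 0.0068
  Regime R1: 0.17 × 0.32 = 0.0544
Normalizing constant = 0.08968.
P(Regime R6 | drop) = 0.0136/0.08968 ≈ 0.152
P(Regime R3 | drop) = 0.0052/0.08968 ≈ 0.058
P(Regime R2 | drop) = 0.008/0.08968 ≈ 0.089
P(Regime R4 | drop) = 0.00168/0.08968 ≈ 0.019
P(Regime R5 | drop) = 0.0068/0.08968 ≈ 0.076
P(Regime R1 | drop) = 0.0544/0.08968 ≈ 0.607

Regime R6 0.152, Regime R3 0.058, Regime R2 0.089, Regime R4 0.019, Regime R5 0.076, Regime R1 0.607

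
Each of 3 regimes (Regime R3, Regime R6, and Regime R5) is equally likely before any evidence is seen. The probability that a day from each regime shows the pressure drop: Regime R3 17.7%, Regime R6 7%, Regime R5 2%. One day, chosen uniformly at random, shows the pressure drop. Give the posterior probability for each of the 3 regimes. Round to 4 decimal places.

With a uniform prior (1/3 each), posterior ∝ likelihood:
  Regime R3: 0.177
  Regime R6: 0.07
  Regime R5: 0.02
Normalizing constant = 0.267.
P(Regime R3 | drop) = 0.177/0.267 ≈ 0.6629
P(Regime R6 | drop) = 0.07/0.267 ≈ 0.2622
P(Regime R5 | drop) = 0.02/0.267 ≈ 0.0749

Regime R3 0.6629, Regime R6 0.2622, Regime R5 0.0749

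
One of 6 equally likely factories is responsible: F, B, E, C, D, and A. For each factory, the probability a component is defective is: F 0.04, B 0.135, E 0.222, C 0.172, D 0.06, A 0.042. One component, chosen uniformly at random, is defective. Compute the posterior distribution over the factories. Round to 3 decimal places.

F 0.060, B 0.201, E 0.331, C 0.256, D 0.089, A 0.063

With a uniform prior (1/6 each), posterior ∝ likelihood:
  F: 0.04
  B: 0.135
  E: 0.222
  C: 0.172
  D: 0.06
  A: 0.042
Sum = 0.671.
P(F | defective) = 0.04/0.671 ≈ 0.060
P(B | defective) = 0.135/0.671 ≈ 0.201
P(E | defective) = 0.222/0.671 ≈ 0.331
P(C | defective) = 0.172/0.671 ≈ 0.256
P(D | defective) = 0.06/0.671 ≈ 0.089
P(A | defective) = 0.042/0.671 ≈ 0.063
(Check: 0.060+0.201+0.331+0.256+0.089+0.063 = 1.000.)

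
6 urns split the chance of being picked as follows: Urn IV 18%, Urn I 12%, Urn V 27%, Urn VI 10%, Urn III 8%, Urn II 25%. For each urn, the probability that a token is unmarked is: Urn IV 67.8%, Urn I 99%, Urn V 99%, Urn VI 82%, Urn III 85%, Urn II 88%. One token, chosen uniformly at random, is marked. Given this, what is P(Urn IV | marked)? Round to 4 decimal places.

Taking complements, P(marked | each) = Urn IV 0.322, Urn I 0.01, Urn V 0.01, Urn VI 0.18, Urn III 0.15, Urn II 0.12.
Prior × likelihood for each hypothesis:
  Urn IV: 0.18 × 0.322 = 0.05796
  Urn I: 0.12 × 0.01 = 0.0012
  Urn V: 0.27 × 0.01 = 0.0027
  Urn VI: 0.1 × 0.18 = 0.018
  Urn III: 0.08 × 0.15 = 0.012
  Urn II: 0.25 × 0.12 = 0.03
Sum = 0.12186.
P(Urn IV | evidence) = 0.05796 / 0.12186 ≈ 0.4756.

0.4756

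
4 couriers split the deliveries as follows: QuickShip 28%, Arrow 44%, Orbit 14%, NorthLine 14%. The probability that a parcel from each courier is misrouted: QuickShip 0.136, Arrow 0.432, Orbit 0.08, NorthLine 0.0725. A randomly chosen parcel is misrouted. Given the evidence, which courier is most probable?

Arrow

Prior × likelihood for each hypothesis:
  QuickShip: 0.28 × 0.136 = 0.03808
  Arrow: 0.44 × 0.432 = 0.19008
  Orbit: 0.14 × 0.08 = 0.0112
  NorthLine: 0.14 × 0.0725 = 0.01015
Sum = 0.24951.
Largest term belongs to Arrow, so Arrow is most probable.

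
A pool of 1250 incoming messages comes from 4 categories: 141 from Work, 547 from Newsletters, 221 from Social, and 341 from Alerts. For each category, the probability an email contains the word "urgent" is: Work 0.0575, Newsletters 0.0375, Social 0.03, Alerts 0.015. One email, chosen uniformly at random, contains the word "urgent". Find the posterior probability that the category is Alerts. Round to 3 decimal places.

0.127

Unnormalized posteriors (prior × likelihood):
  Work: 0.1128 × 0.0575 = 0.006486
  Newsletters: 0.4376 × 0.0375 = 0.01641
  Social: 0.1768 × 0.03 = 0.005304
  Alerts: 0.2728 × 0.015 = 0.004092
Total = 0.032292.
P(Alerts | evidence) = 0.004092 / 0.032292 ≈ 0.127.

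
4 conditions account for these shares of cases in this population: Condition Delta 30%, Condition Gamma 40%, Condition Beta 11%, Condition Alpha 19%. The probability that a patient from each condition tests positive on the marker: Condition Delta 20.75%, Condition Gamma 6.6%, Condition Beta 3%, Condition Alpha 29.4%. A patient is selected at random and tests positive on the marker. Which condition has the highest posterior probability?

Unnormalized posteriors (prior × likelihood):
  Condition Delta: 0.3 × 0.2075 = 0.06225
  Condition Gamma: 0.4 × 0.066 = 0.0264
  Condition Beta: 0.11 × 0.03 = 0.0033
  Condition Alpha: 0.19 × 0.294 = 0.05586
Normalizing constant = 0.14781.
Largest term belongs to Condition Delta, so Condition Delta is most probable.

Condition Delta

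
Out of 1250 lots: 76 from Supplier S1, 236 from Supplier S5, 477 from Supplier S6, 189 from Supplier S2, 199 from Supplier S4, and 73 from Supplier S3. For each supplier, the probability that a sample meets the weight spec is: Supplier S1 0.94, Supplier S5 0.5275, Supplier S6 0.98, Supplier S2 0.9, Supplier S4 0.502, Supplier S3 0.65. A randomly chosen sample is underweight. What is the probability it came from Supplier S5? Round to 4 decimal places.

0.4143

Taking complements, P(underweight | each) = Supplier S1 0.06, Supplier S5 0.4725, Supplier S6 0.02, Supplier S2 0.1, Supplier S4 0.498, Supplier S3 0.35.
Prior × likelihood for each hypothesis:
  Supplier S1: 0.0608 × 0.06 = 0.003648
  Supplier S5: 0.1888 × 0.4725 = 0.089208
  Supplier S6: 0.3816 × 0.02 = 0.007632
  Supplier S2: 0.1512 × 0.1 = 0.01512
  Supplier S4: 0.1592 × 0.498 = 0.0792816
  Supplier S3: 0.0584 × 0.35 = 0.02044
Sum = 0.2153296.
P(Supplier S5 | evidence) = 0.089208 / 0.2153296 ≈ 0.4143.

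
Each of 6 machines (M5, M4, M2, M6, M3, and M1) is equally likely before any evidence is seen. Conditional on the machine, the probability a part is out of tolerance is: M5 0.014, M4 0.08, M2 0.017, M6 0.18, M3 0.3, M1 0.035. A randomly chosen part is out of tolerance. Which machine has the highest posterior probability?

M3

With a uniform prior (1/6 each), posterior ∝ likelihood:
  M5: 0.014
  M4: 0.08
  M2: 0.017
  M6: 0.18
  M3: 0.3
  M1: 0.035
Sum = 0.626.
Largest term belongs to M3, so M3 is most probable.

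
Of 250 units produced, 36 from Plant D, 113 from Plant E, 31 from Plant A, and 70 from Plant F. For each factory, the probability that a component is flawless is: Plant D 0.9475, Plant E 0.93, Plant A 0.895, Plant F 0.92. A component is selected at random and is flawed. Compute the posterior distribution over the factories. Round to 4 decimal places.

Taking complements, P(flawed | each) = Plant D 0.0525, Plant E 0.07, Plant A 0.105, Plant F 0.08.
Prior × likelihood for each hypothesis:
  Plant D: 0.144 × 0.0525 = 0.00756
  Plant E: 0.452 × 0.07 = 0.03164
  Plant A: 0.124 × 0.105 = 0.01302
  Plant F: 0.28 × 0.08 = 0.0224
Normalizing constant = 0.07462.
P(Plant D | flawed) = 0.00756/0.07462 ≈ 0.1013
P(Plant E | flawed) = 0.03164/0.07462 ≈ 0.4240
P(Plant A | flawed) = 0.01302/0.07462 ≈ 0.1745
P(Plant F | flawed) = 0.0224/0.07462 ≈ 0.3002

Plant D 0.1013, Plant E 0.4240, Plant A 0.1745, Plant F 0.3002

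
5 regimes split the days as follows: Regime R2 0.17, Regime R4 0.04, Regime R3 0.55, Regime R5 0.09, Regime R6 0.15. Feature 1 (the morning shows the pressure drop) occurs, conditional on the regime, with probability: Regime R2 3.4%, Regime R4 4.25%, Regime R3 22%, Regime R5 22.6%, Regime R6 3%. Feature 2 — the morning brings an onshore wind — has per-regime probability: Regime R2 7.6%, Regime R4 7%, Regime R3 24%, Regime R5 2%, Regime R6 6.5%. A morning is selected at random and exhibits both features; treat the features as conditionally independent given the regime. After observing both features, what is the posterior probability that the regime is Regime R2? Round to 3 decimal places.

0.014

Unnormalized posteriors (prior × likelihood):
  Regime R2: 0.17 × 0.034 × 0.076 = 0.00043928
  Regime R4: 0.04 × 0.0425 × 0.07 = 0.000119
  Regime R3: 0.55 × 0.22 × 0.24 = 0.02904
  Regime R5: 0.09 × 0.226 × 0.02 = 0.0004068
  Regime R6: 0.15 × 0.03 × 0.065 = 0.0002925
Sum = 0.03029758.
P(Regime R2 | evidence) = 0.00043928 / 0.03029758 ≈ 0.014.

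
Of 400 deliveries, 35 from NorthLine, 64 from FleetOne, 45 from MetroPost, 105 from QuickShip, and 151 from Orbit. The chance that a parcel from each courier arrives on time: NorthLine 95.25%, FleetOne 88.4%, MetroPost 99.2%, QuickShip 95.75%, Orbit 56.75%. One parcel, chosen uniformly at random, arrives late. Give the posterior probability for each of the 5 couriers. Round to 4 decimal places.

Taking complements, P(late | each) = NorthLine 0.0475, FleetOne 0.116, MetroPost 0.008, QuickShip 0.0425, Orbit 0.4325.
Prior × likelihood for each hypothesis:
  NorthLine: 0.0875 × 0.0475 = 0.00415625
  FleetOne: 0.16 × 0.116 = 0.01856
  MetroPost: 0.1125 × 0.008 = 0.0009
  QuickShip: 0.2625 × 0.0425 = 0.01115625
  Orbit: 0.3775 × 0.4325 = 0.16326875
Sum = 0.19804125.
P(NorthLine | late) = 0.00415625/0.19804125 ≈ 0.0210
P(FleetOne | late) = 0.01856/0.19804125 ≈ 0.0937
P(MetroPost | late) = 0.0009/0.19804125 ≈ 0.0045
P(QuickShip | late) = 0.01115625/0.19804125 ≈ 0.0563
P(Orbit | late) = 0.16326875/0.19804125 ≈ 0.8244

NorthLine 0.0210, FleetOne 0.0937, MetroPost 0.0045, QuickShip 0.0563, Orbit 0.8244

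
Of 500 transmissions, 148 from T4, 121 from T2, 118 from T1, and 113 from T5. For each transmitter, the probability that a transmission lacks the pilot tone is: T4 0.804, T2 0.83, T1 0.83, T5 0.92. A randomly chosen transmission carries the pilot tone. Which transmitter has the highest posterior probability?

T4

Taking complements, P(pilot | each) = T4 0.196, T2 0.17, T1 0.17, T5 0.08.
Prior × likelihood for each hypothesis:
  T4: 0.296 × 0.196 = 0.058016
  T2: 0.242 × 0.17 = 0.04114
  T1: 0.236 × 0.17 = 0.04012
  T5: 0.226 × 0.08 = 0.01808
Sum = 0.157356.
Largest term belongs to T4, so T4 is most probable.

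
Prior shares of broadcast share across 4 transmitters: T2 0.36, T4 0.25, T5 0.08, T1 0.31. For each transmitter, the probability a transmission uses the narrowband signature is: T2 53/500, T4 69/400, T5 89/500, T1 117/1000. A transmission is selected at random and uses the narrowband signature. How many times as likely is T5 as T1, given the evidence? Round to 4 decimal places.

Compute prior × likelihood for every hypothesis:
  T2: 0.36 × 0.106 = 0.03816
  T4: 0.25 × 0.1725 = 0.043125
  T5: 0.08 × 0.178 = 0.01424
  T1: 0.31 × 0.117 = 0.03627
Total = 0.131795.
The ratio is 0.01424 / 0.03627 (the normalizer cancels) = 0.3926.

0.3926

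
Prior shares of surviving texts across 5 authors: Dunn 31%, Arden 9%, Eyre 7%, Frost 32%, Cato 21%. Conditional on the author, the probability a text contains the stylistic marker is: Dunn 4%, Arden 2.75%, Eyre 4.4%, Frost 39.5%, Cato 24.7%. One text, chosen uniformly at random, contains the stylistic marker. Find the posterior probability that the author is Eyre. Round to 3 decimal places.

Prior × likelihood for each hypothesis:
  Dunn: 0.31 × 0.04 = 0.0124
  Arden: 0.09 × 0.0275 = 0.002475
  Eyre: 0.07 × 0.044 = 0.00308
  Frost: 0.32 × 0.395 = 0.1264
  Cato: 0.21 × 0.247 = 0.05187
Total = 0.196225.
P(Eyre | evidence) = 0.00308 / 0.196225 ≈ 0.016.

0.016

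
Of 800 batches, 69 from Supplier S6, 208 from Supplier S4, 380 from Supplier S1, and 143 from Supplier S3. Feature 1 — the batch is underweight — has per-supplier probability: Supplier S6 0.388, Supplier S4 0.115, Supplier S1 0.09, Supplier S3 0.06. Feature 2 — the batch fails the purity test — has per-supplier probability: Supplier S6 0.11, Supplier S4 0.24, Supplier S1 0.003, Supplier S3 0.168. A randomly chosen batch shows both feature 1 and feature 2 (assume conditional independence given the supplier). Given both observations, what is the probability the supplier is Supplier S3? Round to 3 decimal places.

Compute prior × likelihood for every hypothesis:
  Supplier S6: 0.08625 × 0.388 × 0.11 = 0.00368115
  Supplier S4: 0.26 × 0.115 × 0.24 = 0.007176
  Supplier S1: 0.475 × 0.09 × 0.003 = 0.00012825
  Supplier S3: 0.17875 × 0.06 × 0.168 = 0.0018018
Total = 0.0127872.
P(Supplier S3 | evidence) = 0.0018018 / 0.0127872 ≈ 0.141.

0.141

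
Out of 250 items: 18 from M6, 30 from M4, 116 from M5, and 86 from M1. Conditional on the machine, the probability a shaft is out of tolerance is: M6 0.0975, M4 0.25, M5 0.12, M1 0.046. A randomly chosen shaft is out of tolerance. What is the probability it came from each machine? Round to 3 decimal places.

By Bayes' rule, posterior ∝ prior × likelihood:
  M6: 0.072 × 0.0975 = 0.00702
  M4: 0.12 × 0.25 = 0.03
  M5: 0.464 × 0.12 = 0.05568
  M1: 0.344 × 0.046 = 0.015824
Total = 0.108524.
P(M6 | oversize) = 0.00702/0.108524 ≈ 0.065
P(M4 | oversize) = 0.03/0.108524 ≈ 0.276
P(M5 | oversize) = 0.05568/0.108524 ≈ 0.513
P(M1 | oversize) = 0.015824/0.108524 ≈ 0.146

M6 0.065, M4 0.276, M5 0.513, M1 0.146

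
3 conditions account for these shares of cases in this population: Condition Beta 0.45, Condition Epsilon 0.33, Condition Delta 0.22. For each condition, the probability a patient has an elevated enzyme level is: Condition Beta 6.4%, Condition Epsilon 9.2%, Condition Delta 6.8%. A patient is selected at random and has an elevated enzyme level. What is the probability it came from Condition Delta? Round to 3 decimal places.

Unnormalized posteriors (prior × likelihood):
  Condition Beta: 0.45 × 0.064 = 0.0288
  Condition Epsilon: 0.33 × 0.092 = 0.03036
  Condition Delta: 0.22 × 0.068 = 0.01496
Total = 0.07412.
P(Condition Delta | evidence) = 0.01496 / 0.07412 ≈ 0.202.

0.202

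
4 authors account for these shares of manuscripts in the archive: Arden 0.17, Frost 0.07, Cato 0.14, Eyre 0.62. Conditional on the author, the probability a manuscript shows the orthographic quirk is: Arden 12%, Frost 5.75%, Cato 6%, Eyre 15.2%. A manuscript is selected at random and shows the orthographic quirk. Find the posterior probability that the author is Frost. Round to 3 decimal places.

0.032

Compute prior × likelihood for every hypothesis:
  Arden: 0.17 × 0.12 = 0.0204
  Frost: 0.07 × 0.0575 = 0.004025
  Cato: 0.14 × 0.06 = 0.0084
  Eyre: 0.62 × 0.152 = 0.09424
Sum = 0.127065.
P(Frost | evidence) = 0.004025 / 0.127065 ≈ 0.032.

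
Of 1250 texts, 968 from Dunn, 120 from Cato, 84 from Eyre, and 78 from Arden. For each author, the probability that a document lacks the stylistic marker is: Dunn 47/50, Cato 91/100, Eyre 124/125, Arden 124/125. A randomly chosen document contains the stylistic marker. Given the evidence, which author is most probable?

Dunn

Taking complements, P(marker | each) = Dunn 0.06, Cato 0.09, Eyre 0.008, Arden 0.008.
Compute prior × likelihood for every hypothesis:
  Dunn: 0.7744 × 0.06 = 0.046464
  Cato: 0.096 × 0.09 = 0.00864
  Eyre: 0.0672 × 0.008 = 0.0005376
  Arden: 0.0624 × 0.008 = 0.0004992
Total = 0.0561408.
Largest term belongs to Dunn, so Dunn is most probable.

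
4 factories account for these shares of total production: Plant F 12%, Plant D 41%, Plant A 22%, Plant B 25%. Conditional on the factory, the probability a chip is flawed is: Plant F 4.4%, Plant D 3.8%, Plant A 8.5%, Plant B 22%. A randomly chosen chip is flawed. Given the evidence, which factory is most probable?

Plant B

Compute prior × likelihood for every hypothesis:
  Plant F: 0.12 × 0.044 = 0.00528
  Plant D: 0.41 × 0.038 = 0.01558
  Plant A: 0.22 × 0.085 = 0.0187
  Plant B: 0.25 × 0.22 = 0.055
Normalizing constant = 0.09456.
Largest term belongs to Plant B, so Plant B is most probable.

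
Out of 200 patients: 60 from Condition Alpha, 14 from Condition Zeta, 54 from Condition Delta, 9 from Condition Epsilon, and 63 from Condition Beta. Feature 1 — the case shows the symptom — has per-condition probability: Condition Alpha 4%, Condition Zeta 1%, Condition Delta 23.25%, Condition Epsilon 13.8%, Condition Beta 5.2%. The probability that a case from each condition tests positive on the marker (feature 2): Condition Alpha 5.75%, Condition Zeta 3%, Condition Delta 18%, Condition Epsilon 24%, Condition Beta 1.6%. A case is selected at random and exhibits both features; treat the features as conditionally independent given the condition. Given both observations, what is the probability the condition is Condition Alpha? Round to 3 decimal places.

0.050

By Bayes' rule, posterior ∝ prior × likelihood:
  Condition Alpha: 0.3 × 0.04 × 0.0575 = 0.00069
  Condition Zeta: 0.07 × 0.01 × 0.03 = 0.000021
  Condition Delta: 0.27 × 0.2325 × 0.18 = 0.0112995
  Condition Epsilon: 0.045 × 0.138 × 0.24 = 0.0014904
  Condition Beta: 0.315 × 0.052 × 0.016 = 0.00026208
Sum = 0.01376298.
P(Condition Alpha | evidence) = 0.00069 / 0.01376298 ≈ 0.050.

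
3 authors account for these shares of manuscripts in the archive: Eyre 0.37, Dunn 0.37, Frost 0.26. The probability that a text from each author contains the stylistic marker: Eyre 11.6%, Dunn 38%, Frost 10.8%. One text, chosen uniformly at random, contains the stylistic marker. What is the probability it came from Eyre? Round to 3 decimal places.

0.203

Prior × likelihood for each hypothesis:
  Eyre: 0.37 × 0.116 = 0.04292
  Dunn: 0.37 × 0.38 = 0.1406
  Frost: 0.26 × 0.108 = 0.02808
Normalizing constant = 0.2116.
P(Eyre | evidence) = 0.04292 / 0.2116 ≈ 0.203.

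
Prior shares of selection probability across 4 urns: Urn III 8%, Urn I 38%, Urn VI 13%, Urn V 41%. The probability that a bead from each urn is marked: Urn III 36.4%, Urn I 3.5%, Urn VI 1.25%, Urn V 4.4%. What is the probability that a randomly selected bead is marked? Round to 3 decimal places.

Compute prior × likelihood for every hypothesis:
  Urn III: 0.08 × 0.364 = 0.02912
  Urn I: 0.38 × 0.035 = 0.0133
  Urn VI: 0.13 × 0.0125 = 0.001625
  Urn V: 0.41 × 0.044 = 0.01804
P(marked) = 0.02912 + 0.0133 + 0.001625 + 0.01804 = 0.062085 → 0.062.

0.062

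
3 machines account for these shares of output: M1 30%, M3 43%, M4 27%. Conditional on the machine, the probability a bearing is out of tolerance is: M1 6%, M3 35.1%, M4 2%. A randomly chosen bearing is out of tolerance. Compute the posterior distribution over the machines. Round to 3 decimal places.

M1 0.103, M3 0.866, M4 0.031

Prior × likelihood for each hypothesis:
  M1: 0.3 × 0.06 = 0.018
  M3: 0.43 × 0.351 = 0.15093
  M4: 0.27 × 0.02 = 0.0054
Normalizing constant = 0.17433.
P(M1 | oversize) = 0.018/0.17433 ≈ 0.103
P(M3 | oversize) = 0.15093/0.17433 ≈ 0.866
P(M4 | oversize) = 0.0054/0.17433 ≈ 0.031
(Check: 0.103+0.866+0.031 = 1.000.)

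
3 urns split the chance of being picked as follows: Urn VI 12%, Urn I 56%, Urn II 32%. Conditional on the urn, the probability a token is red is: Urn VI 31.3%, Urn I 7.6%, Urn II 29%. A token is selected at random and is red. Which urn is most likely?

By Bayes' rule, posterior ∝ prior × likelihood:
  Urn VI: 0.12 × 0.313 = 0.03756
  Urn I: 0.56 × 0.076 = 0.04256
  Urn II: 0.32 × 0.29 = 0.0928
Total = 0.17292.
Largest term belongs to Urn II, so Urn II is most probable.

Urn II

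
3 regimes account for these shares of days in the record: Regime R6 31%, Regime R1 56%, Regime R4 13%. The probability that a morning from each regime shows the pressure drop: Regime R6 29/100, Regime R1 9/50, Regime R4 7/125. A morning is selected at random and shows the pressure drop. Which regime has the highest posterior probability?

Regime R1

Prior × likelihood for each hypothesis:
  Regime R6: 0.31 × 0.29 = 0.0899
  Regime R1: 0.56 × 0.18 = 0.1008
  Regime R4: 0.13 × 0.056 = 0.00728
Sum = 0.19798.
Largest term belongs to Regime R1, so Regime R1 is most probable.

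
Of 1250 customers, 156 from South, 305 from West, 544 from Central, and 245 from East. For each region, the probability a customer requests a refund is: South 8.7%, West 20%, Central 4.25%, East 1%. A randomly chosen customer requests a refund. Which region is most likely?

Unnormalized posteriors (prior × likelihood):
  South: 0.1248 × 0.087 = 0.0108576
  West: 0.244 × 0.2 = 0.0488
  Central: 0.4352 × 0.0425 = 0.018496
  East: 0.196 × 0.01 = 0.00196
Normalizing constant = 0.0801136.
Largest term belongs to West, so West is most probable.

West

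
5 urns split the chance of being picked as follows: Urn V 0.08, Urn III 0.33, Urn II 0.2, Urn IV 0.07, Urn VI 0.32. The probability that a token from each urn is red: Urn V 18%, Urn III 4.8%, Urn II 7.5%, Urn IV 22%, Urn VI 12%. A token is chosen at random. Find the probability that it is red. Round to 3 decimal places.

Unnormalized posteriors (prior × likelihood):
  Urn V: 0.08 × 0.18 = 0.0144
  Urn III: 0.33 × 0.048 = 0.01584
  Urn II: 0.2 × 0.075 = 0.015
  Urn IV: 0.07 × 0.22 = 0.0154
  Urn VI: 0.32 × 0.12 = 0.0384
P(red) = 0.0144 + 0.01584 + 0.015 + 0.0154 + 0.0384 = 0.09904 → 0.099.

0.099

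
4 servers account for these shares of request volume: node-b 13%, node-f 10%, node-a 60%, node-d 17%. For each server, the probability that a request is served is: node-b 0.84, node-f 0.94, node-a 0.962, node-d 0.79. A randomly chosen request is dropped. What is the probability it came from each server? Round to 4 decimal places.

Taking complements, P(dropped | each) = node-b 0.16, node-f 0.06, node-a 0.038, node-d 0.21.
Unnormalized posteriors (prior × likelihood):
  node-b: 0.13 × 0.16 = 0.0208
  node-f: 0.1 × 0.06 = 0.006
  node-a: 0.6 × 0.038 = 0.0228
  node-d: 0.17 × 0.21 = 0.0357
Normalizing constant = 0.0853.
P(node-b | dropped) = 0.0208/0.0853 ≈ 0.2438
P(node-f | dropped) = 0.006/0.0853 ≈ 0.0703
P(node-a | dropped) = 0.0228/0.0853 ≈ 0.2673
P(node-d | dropped) = 0.0357/0.0853 ≈ 0.4185

node-b 0.2438, node-f 0.0703, node-a 0.2673, node-d 0.4185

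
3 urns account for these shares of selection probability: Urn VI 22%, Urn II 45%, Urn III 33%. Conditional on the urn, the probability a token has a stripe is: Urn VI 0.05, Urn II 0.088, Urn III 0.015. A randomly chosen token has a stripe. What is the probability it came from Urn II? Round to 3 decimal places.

Unnormalized posteriors (prior × likelihood):
  Urn VI: 0.22 × 0.05 = 0.011
  Urn II: 0.45 × 0.088 = 0.0396
  Urn III: 0.33 × 0.015 = 0.00495
Total = 0.05555.
P(Urn II | evidence) = 0.0396 / 0.05555 ≈ 0.713.

0.713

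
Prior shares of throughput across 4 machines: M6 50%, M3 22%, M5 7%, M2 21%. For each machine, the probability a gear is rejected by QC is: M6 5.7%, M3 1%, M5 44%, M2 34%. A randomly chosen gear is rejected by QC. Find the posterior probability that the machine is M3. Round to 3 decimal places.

0.017

By Bayes' rule, posterior ∝ prior × likelihood:
  M6: 0.5 × 0.057 = 0.0285
  M3: 0.22 × 0.01 = 0.0022
  M5: 0.07 × 0.44 = 0.0308
  M2: 0.21 × 0.34 = 0.0714
Total = 0.1329.
P(M3 | evidence) = 0.0022 / 0.1329 ≈ 0.017.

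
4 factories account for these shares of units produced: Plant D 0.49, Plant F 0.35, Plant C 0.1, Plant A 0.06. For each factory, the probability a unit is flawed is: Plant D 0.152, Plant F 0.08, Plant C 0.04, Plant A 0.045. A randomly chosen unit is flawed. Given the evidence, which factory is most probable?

Compute prior × likelihood for every hypothesis:
  Plant D: 0.49 × 0.152 = 0.07448
  Plant F: 0.35 × 0.08 = 0.028
  Plant C: 0.1 × 0.04 = 0.004
  Plant A: 0.06 × 0.045 = 0.0027
Normalizing constant = 0.10918.
Largest term belongs to Plant D, so Plant D is most probable.

Plant D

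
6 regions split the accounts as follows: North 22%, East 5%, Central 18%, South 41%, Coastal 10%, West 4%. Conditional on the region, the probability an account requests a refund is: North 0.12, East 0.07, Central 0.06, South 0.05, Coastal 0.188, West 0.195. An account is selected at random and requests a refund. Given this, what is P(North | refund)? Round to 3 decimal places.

0.301

Compute prior × likelihood for every hypothesis:
  North: 0.22 × 0.12 = 0.0264
  East: 0.05 × 0.07 = 0.0035
  Central: 0.18 × 0.06 = 0.0108
  South: 0.41 × 0.05 = 0.0205
  Coastal: 0.1 × 0.188 = 0.0188
  West: 0.04 × 0.195 = 0.0078
Total = 0.0878.
P(North | evidence) = 0.0264 / 0.0878 ≈ 0.301.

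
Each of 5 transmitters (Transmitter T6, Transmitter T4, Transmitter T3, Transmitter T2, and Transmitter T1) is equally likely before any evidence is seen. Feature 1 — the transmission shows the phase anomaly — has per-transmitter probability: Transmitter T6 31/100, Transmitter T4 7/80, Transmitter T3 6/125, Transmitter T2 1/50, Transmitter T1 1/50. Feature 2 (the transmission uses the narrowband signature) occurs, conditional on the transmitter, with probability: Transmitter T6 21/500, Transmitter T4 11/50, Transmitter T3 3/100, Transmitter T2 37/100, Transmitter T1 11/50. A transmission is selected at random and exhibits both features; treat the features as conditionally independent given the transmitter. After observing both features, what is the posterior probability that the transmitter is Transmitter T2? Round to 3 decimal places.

With a uniform prior (1/5 each), posterior ∝ likelihood:
  Transmitter T6: 0.31 × 0.042 = 0.01302
  Transmitter T4: 0.0875 × 0.22 = 0.01925
  Transmitter T3: 0.048 × 0.03 = 0.00144
  Transmitter T2: 0.02 × 0.37 = 0.0074
  Transmitter T1: 0.02 × 0.22 = 0.0044
Normalizing constant = 0.04551.
P(Transmitter T2 | evidence) = 0.0074 / 0.04551 ≈ 0.163.

0.163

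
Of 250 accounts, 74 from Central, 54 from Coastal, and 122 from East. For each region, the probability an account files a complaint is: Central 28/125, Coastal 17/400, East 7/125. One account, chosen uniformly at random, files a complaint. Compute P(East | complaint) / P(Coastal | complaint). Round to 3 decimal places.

Unnormalized posteriors (prior × likelihood):
  Central: 0.296 × 0.224 = 0.066304
  Coastal: 0.216 × 0.0425 = 0.00918
  East: 0.488 × 0.056 = 0.027328
Normalizing constant = 0.102812.
The ratio is 0.027328 / 0.00918 (the normalizer cancels) = 2.977.

2.977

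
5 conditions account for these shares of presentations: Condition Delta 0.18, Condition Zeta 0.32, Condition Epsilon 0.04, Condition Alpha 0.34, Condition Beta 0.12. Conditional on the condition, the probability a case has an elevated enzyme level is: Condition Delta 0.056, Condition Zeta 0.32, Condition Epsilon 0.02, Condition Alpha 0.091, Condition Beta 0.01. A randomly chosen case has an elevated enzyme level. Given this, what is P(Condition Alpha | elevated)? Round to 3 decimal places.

By Bayes' rule, posterior ∝ prior × likelihood:
  Condition Delta: 0.18 × 0.056 = 0.01008
  Condition Zeta: 0.32 × 0.32 = 0.1024
  Condition Epsilon: 0.04 × 0.02 = 0.0008
  Condition Alpha: 0.34 × 0.091 = 0.03094
  Condition Beta: 0.12 × 0.01 = 0.0012
Total = 0.14542.
P(Condition Alpha | evidence) = 0.03094 / 0.14542 ≈ 0.213.

0.213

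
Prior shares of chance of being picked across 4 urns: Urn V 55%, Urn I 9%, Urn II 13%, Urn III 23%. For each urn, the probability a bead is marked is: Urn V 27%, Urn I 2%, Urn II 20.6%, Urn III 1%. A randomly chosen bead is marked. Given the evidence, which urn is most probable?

Urn V

Compute prior × likelihood for every hypothesis:
  Urn V: 0.55 × 0.27 = 0.1485
  Urn I: 0.09 × 0.02 = 0.0018
  Urn II: 0.13 × 0.206 = 0.02678
  Urn III: 0.23 × 0.01 = 0.0023
Sum = 0.17938.
Largest term belongs to Urn V, so Urn V is most probable.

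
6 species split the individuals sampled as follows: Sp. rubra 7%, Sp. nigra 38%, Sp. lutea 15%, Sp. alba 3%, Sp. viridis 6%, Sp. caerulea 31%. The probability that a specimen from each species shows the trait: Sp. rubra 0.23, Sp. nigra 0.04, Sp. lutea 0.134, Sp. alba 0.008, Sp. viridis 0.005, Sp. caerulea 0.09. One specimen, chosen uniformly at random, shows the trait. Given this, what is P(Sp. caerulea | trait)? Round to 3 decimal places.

Unnormalized posteriors (prior × likelihood):
  Sp. rubra: 0.07 × 0.23 = 0.0161
  Sp. nigra: 0.38 × 0.04 = 0.0152
  Sp. lutea: 0.15 × 0.134 = 0.0201
  Sp. alba: 0.03 × 0.008 = 0.00024
  Sp. viridis: 0.06 × 0.005 = 0.0003
  Sp. caerulea: 0.31 × 0.09 = 0.0279
Sum = 0.07984.
P(Sp. caerulea | evidence) = 0.0279 / 0.07984 ≈ 0.349.

0.349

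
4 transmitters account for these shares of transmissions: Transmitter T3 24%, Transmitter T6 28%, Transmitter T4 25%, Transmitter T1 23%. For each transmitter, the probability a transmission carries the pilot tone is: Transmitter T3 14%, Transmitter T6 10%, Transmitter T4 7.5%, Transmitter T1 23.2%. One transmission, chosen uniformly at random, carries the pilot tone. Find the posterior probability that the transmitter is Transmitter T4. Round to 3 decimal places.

Prior × likelihood for each hypothesis:
  Transmitter T3: 0.24 × 0.14 = 0.0336
  Transmitter T6: 0.28 × 0.1 = 0.028
  Transmitter T4: 0.25 × 0.075 = 0.01875
  Transmitter T1: 0.23 × 0.232 = 0.05336
Normalizing constant = 0.13371.
P(Transmitter T4 | evidence) = 0.01875 / 0.13371 ≈ 0.140.

0.140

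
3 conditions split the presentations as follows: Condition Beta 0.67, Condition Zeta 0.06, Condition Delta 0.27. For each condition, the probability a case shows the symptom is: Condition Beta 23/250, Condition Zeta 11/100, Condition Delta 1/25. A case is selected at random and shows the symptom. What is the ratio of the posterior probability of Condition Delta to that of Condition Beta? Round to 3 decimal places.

0.175

Compute prior × likelihood for every hypothesis:
  Condition Beta: 0.67 × 0.092 = 0.06164
  Condition Zeta: 0.06 × 0.11 = 0.0066
  Condition Delta: 0.27 × 0.04 = 0.0108
Total = 0.07904.
The ratio is 0.0108 / 0.06164 (the normalizer cancels) = 0.175.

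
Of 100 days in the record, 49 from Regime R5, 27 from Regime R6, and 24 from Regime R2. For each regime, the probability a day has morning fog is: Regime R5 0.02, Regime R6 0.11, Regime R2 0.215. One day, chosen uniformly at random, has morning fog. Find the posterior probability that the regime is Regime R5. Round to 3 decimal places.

Unnormalized posteriors (prior × likelihood):
  Regime R5: 0.49 × 0.02 = 0.0098
  Regime R6: 0.27 × 0.11 = 0.0297
  Regime R2: 0.24 × 0.215 = 0.0516
Normalizing constant = 0.0911.
P(Regime R5 | evidence) = 0.0098 / 0.0911 ≈ 0.108.

0.108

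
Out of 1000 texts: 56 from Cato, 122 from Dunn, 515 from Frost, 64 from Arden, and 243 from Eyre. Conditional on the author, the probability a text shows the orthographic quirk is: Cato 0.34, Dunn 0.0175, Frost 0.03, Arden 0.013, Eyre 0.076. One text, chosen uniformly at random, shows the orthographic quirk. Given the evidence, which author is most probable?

Cato

Unnormalized posteriors (prior × likelihood):
  Cato: 0.056 × 0.34 = 0.01904
  Dunn: 0.122 × 0.0175 = 0.002135
  Frost: 0.515 × 0.03 = 0.01545
  Arden: 0.064 × 0.013 = 0.000832
  Eyre: 0.243 × 0.076 = 0.018468
Total = 0.055925.
Largest term belongs to Cato, so Cato is most probable.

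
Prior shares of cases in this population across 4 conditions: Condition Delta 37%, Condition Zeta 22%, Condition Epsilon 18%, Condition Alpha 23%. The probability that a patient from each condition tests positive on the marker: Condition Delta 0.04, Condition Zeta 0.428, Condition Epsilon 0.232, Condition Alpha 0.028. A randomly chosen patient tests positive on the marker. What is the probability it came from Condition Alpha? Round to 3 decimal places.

Prior × likelihood for each hypothesis:
  Condition Delta: 0.37 × 0.04 = 0.0148
  Condition Zeta: 0.22 × 0.428 = 0.09416
  Condition Epsilon: 0.18 × 0.232 = 0.04176
  Condition Alpha: 0.23 × 0.028 = 0.00644
Total = 0.15716.
P(Condition Alpha | evidence) = 0.00644 / 0.15716 ≈ 0.041.

0.041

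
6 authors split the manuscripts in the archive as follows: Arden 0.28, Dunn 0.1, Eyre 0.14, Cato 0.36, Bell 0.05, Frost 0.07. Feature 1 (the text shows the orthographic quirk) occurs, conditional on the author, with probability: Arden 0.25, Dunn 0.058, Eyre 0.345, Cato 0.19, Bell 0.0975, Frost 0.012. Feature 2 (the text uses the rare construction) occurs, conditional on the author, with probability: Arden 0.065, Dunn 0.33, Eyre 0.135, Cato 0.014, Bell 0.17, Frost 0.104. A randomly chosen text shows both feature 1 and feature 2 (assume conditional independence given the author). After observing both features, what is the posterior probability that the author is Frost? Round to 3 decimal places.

Prior × likelihood for each hypothesis:
  Arden: 0.28 × 0.25 × 0.065 = 0.00455
  Dunn: 0.1 × 0.058 × 0.33 = 0.001914
  Eyre: 0.14 × 0.345 × 0.135 = 0.0065205
  Cato: 0.36 × 0.19 × 0.014 = 0.0009576
  Bell: 0.05 × 0.0975 × 0.17 = 0.00082875
  Frost: 0.07 × 0.012 × 0.104 = 0.00008736
Sum = 0.01485821.
P(Frost | evidence) = 0.00008736 / 0.01485821 ≈ 0.006.

0.006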